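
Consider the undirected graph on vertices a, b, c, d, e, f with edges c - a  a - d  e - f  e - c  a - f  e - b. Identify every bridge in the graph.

The edges on the cycle e-c-a-f-e are not bridges since each lies on that cycle.
But removing a - d disconnects a from d; removing e - b disconnects e from b — these are bridges.

a-d, b-e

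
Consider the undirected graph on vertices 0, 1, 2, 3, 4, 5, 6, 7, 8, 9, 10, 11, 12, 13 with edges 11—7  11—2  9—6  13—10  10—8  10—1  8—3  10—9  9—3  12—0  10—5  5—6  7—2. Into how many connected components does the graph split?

4

4 is isolated — a component by itself.
Starting from 0 we can reach 0, 12. That is one component of size 2.
Starting from 2 we can reach 2, 7, 11. That is one component of size 3.
Starting from 1 we can reach 1, 3, 5, 6, 8, 9, 10, 13. That is one component of size 8.
Total: 4 components.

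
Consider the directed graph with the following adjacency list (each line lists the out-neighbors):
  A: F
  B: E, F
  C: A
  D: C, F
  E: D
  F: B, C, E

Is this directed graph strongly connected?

From B we can reach every vertex (A, B, C, D, E, F), and every vertex can reach B (A, B, C, D, E, F). So the whole graph is one strongly connected component.

Yes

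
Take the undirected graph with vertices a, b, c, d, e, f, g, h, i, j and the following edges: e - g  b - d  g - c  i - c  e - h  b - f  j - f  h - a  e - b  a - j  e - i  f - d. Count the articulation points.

Removing e increases the component count from 1 to 2, so e is a cut vertex.
By contrast removing h leaves 1 component; it is not a cut vertex. No other vertex is a cut vertex either.

1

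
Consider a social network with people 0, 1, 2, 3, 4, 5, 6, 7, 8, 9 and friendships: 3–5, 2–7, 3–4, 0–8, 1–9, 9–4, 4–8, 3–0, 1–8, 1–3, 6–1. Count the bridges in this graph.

3

The edges on the cycle 1-3-4-9-1 are not bridges since each lies on that cycle.
But removing 2–7 disconnects 2 from 7; removing 1–6 disconnects 1 from 6; removing 5–3 disconnects 5 from 3 — these are bridges.
That makes 3 bridges.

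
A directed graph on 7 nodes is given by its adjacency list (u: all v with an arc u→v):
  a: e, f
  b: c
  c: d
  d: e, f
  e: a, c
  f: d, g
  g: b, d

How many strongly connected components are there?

1

{a, b, c, d, e, f, g} are all mutually reachable — one SCC of size 7.
That gives 1 strongly connected component.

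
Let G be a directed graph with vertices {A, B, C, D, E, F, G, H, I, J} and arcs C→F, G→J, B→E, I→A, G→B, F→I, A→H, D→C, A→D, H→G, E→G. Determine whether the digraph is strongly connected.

No

There is no directed path from E to A, so the graph is not strongly connected.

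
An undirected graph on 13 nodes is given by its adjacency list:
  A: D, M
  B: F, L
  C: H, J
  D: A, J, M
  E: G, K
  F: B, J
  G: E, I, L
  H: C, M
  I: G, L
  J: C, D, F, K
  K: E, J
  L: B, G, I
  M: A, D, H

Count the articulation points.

1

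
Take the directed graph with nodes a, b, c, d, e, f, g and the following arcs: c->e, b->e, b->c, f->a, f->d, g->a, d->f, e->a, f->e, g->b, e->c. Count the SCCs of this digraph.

5

{c, e} are all mutually reachable — one SCC of size 2.
{d, f} are all mutually reachable — one SCC of size 2.
{g} is an SCC by itself.
{a} is an SCC by itself.
{b} is an SCC by itself.
That gives 5 strongly connected components.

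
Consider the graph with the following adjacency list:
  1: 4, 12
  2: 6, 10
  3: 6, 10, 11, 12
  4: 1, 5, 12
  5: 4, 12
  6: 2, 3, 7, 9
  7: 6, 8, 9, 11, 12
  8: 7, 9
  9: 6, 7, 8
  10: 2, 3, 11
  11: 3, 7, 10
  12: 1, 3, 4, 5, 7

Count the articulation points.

Removing 12 increases the component count from 1 to 2, so 12 is a cut vertex.
By contrast removing 11 leaves 1 component; it is not a cut vertex. No other vertex is a cut vertex either.

1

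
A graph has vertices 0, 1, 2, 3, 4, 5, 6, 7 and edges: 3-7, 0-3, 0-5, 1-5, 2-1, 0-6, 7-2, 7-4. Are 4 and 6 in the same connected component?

From 4 we can reach 0, 1, 2, 3, 4, 5, 6, 7, which includes 6.

Yes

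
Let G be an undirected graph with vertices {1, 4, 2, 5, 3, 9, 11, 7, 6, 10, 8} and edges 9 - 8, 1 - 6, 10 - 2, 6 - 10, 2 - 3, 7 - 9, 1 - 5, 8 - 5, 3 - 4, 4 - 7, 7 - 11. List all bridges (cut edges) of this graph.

11-7

The edges on the cycle 1-6-10-2-3-4-7-9-8-5-1 are not bridges since each lies on that cycle.
But removing 11 - 7 disconnects 11 from 7 — this is a bridge.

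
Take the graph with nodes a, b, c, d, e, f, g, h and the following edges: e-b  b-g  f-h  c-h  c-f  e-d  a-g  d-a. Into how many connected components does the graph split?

Starting from c we can reach c, f, h. That is one component of size 3.
Starting from a we can reach a, b, d, e, g. That is one component of size 5.
Total: 2 components.

2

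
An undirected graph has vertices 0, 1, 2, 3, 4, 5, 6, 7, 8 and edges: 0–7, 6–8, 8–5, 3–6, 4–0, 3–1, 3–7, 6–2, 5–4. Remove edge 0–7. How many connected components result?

0 and 7 are still connected via 0-4-5-8-6-3-7, so the component count stays at 1.

1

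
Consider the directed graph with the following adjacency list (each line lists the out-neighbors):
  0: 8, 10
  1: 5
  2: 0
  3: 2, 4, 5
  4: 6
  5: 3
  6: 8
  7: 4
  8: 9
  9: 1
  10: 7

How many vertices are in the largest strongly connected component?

{0, 1, 2, 3, 4, 5, 6, 7, 8, 9, 10} are all mutually reachable — one SCC of size 11.
The largest has 11 vertices.

11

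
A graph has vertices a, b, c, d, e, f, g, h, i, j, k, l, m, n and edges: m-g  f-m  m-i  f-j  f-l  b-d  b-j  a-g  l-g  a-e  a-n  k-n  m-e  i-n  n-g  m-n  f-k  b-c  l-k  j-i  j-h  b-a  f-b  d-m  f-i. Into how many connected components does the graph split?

Starting from a we can reach a, b, c, d, e, f, g, h, i, j, k, l, m, n. That is one component of size 14.
Total: 1 component.

1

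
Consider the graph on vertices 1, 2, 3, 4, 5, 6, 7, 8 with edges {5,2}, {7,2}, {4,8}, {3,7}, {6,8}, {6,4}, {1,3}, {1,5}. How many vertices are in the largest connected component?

Starting from 4 we can reach 4, 6, 8. That is one component of size 3.
Starting from 1 we can reach 1, 2, 3, 5, 7. That is one component of size 5.
The largest has 5 vertices.

5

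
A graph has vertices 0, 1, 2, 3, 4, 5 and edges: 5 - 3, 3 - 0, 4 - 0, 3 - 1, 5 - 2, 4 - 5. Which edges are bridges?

1-3, 2-5

The edges on the cycle 4-5-3-0-4 are not bridges since each lies on that cycle.
But removing 3 - 1 disconnects 3 from 1; removing 5 - 2 disconnects 5 from 2 — these are bridges.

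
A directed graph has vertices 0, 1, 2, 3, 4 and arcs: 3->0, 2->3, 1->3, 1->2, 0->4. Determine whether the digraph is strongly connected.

No

There is no directed path from 0 to 2, so the graph is not strongly connected.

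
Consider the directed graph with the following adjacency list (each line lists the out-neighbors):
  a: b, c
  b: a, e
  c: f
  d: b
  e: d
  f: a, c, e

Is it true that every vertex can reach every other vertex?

Yes

From c we can reach every vertex (a, b, c, d, e, f), and every vertex can reach c (a, b, c, d, e, f). So the whole graph is one strongly connected component.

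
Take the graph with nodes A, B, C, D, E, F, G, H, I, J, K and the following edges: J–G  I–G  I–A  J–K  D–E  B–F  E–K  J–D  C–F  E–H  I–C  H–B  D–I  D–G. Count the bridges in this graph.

The edges on the cycle J-D-I-G-J are not bridges since each lies on that cycle.
But removing A–I disconnects A from I — this is a bridge.

1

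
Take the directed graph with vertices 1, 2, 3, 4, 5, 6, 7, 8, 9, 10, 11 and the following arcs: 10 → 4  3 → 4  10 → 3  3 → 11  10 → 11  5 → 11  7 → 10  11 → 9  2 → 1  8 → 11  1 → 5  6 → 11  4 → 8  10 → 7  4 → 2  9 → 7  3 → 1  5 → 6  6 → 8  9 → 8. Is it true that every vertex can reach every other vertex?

Yes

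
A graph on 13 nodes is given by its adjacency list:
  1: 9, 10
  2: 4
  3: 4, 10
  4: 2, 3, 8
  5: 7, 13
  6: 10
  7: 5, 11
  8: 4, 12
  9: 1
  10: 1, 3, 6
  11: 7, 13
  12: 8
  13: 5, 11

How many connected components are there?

Starting from 5 we can reach 5, 7, 11, 13. That is one component of size 4.
Starting from 1 we can reach 1, 2, 3, 4, 6, 8, 9, 10, 12. That is one component of size 9.
Total: 2 components.

2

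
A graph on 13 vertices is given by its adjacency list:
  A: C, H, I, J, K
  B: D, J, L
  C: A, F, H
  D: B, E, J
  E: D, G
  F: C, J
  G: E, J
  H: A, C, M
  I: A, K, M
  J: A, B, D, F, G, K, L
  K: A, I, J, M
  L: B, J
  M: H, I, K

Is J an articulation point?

Deleting J raises the number of components from 1 to 2, so J is a cut vertex.

Yes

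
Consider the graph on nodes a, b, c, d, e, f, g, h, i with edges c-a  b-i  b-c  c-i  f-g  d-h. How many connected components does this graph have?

e is isolated — a component by itself.
Starting from d we can reach d, h. That is one component of size 2.
Starting from f we can reach f, g. That is one component of size 2.
Starting from a we can reach a, b, c, i. That is one component of size 4.
Total: 4 components.

4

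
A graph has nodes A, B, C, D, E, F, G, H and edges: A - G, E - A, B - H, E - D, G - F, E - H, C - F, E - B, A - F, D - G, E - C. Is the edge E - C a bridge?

After removing E - C, the path E-A-F-C still connects them, so the edge is not a bridge.

No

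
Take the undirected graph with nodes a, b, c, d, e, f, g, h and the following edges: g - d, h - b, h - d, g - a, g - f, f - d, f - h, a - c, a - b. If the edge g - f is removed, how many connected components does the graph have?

g and f are still connected via g-d-f, so the component count stays at 2.

2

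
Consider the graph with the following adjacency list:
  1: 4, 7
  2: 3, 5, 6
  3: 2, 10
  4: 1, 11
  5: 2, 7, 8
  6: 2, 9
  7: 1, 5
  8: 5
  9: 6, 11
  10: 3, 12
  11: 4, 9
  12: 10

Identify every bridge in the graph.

10-12, 10-3, 2-3, 5-8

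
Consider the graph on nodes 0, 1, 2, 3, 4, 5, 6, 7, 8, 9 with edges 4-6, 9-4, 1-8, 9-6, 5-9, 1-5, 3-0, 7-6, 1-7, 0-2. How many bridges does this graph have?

The edges on the cycle 1-5-9-4-6-7-1 are not bridges since each lies on that cycle.
But removing 0-2 disconnects 0 from 2; removing 8-1 disconnects 8 from 1; removing 0-3 disconnects 0 from 3 — these are bridges.
That makes 3 bridges.

3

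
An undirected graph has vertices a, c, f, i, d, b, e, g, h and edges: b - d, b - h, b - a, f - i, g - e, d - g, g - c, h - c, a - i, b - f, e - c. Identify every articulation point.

Removing b increases the component count from 1 to 2, so b is a cut vertex.
By contrast removing f leaves 1 component; it is not a cut vertex. No other vertex is a cut vertex either.

b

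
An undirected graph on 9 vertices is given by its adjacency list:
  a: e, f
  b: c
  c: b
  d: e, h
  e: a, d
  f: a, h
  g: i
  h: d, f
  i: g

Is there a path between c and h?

The component containing c is {b, c}, and h is not in it.

No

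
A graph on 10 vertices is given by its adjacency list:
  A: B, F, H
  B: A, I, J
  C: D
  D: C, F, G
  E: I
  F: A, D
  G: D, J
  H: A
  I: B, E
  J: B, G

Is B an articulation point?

Yes

Deleting B raises the number of components from 1 to 2, so B is a cut vertex.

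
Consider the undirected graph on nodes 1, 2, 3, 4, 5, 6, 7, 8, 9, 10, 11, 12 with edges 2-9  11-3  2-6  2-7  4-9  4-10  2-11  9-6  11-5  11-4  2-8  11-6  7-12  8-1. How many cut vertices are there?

5

Removing 2 increases the component count from 1 to 3, so 2 is a cut vertex.
Removing 4 increases the component count from 1 to 2, so 4 is a cut vertex.
Removing 7 increases the component count from 1 to 2, so 7 is a cut vertex.
Likewise 8, 11 are cut vertices.
By contrast removing 3 leaves 1 component; it is not a cut vertex. No other vertex is a cut vertex either.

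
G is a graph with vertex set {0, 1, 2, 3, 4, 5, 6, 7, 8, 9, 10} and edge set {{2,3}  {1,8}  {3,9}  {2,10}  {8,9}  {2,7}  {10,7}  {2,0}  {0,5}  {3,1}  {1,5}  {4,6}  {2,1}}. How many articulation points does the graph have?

Removing 2 increases the component count from 2 to 3, so 2 is a cut vertex.
By contrast removing 6 leaves 2 components; it is not a cut vertex. No other vertex is a cut vertex either.

1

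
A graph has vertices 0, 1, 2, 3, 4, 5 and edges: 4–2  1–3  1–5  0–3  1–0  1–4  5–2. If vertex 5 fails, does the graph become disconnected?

No

Deleting 5 leaves 1 component (was 1) (its neighbors 1, 2 remain connected to each other), so 5 is not a cut vertex.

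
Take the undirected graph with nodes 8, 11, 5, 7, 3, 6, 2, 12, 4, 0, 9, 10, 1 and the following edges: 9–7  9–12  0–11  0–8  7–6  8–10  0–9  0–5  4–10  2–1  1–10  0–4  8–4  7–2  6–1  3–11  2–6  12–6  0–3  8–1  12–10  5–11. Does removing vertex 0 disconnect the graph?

Yes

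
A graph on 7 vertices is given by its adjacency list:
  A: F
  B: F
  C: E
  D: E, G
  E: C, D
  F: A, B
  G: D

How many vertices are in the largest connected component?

4

Starting from A we can reach A, B, F. That is one component of size 3.
Starting from C we can reach C, D, E, G. That is one component of size 4.
The largest has 4 vertices.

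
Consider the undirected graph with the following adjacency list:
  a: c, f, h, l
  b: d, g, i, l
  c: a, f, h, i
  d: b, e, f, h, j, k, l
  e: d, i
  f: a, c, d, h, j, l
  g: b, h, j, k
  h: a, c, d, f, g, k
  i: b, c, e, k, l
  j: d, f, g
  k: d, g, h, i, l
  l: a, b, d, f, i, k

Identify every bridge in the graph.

none

The edges on the cycle h-c-a-h are not bridges since each lies on that cycle.
Every edge lies on some cycle, so there are no bridges.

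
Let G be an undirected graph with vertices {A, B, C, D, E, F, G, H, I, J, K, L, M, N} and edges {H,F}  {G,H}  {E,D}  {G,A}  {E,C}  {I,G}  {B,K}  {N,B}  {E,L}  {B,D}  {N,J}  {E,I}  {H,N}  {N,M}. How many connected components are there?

Starting from A we can reach A, B, C, D, E, F, G, H, I, J, K, L, M, N. That is one component of size 14.
Total: 1 component.

1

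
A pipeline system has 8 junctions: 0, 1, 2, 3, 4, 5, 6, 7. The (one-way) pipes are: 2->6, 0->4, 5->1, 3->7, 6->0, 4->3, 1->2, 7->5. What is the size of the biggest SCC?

{0, 1, 2, 3, 4, 5, 6, 7} are all mutually reachable — one SCC of size 8.
The largest has 8 vertices.

8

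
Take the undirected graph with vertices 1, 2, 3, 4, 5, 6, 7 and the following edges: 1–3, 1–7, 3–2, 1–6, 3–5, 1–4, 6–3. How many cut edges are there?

4

The edges on the cycle 1-6-3-1 are not bridges since each lies on that cycle.
But removing 3–2 disconnects 3 from 2; removing 3–5 disconnects 3 from 5; removing 1–4 disconnects 1 from 4; removing 1–7 disconnects 1 from 7 — these are bridges.
That makes 4 bridges.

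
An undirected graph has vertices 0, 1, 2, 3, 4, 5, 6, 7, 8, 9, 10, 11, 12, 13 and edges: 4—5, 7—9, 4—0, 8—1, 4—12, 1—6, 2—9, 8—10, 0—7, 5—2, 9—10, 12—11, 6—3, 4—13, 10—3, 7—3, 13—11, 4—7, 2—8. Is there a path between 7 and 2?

Yes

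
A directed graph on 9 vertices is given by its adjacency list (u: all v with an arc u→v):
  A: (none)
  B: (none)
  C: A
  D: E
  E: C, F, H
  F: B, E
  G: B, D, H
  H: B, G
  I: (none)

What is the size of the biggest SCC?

5

{D, E, F, G, H} are all mutually reachable — one SCC of size 5.
{A} is an SCC by itself.
{B} is an SCC by itself.
{I} is an SCC by itself.
{C} is an SCC by itself.
The largest has 5 vertices.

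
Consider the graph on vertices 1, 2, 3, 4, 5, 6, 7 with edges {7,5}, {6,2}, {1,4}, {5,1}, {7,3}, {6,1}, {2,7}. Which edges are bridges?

The edges on the cycle 6-2-7-5-1-6 are not bridges since each lies on that cycle.
But removing 1–4 disconnects 1 from 4; removing 7–3 disconnects 7 from 3 — these are bridges.

1-4, 3-7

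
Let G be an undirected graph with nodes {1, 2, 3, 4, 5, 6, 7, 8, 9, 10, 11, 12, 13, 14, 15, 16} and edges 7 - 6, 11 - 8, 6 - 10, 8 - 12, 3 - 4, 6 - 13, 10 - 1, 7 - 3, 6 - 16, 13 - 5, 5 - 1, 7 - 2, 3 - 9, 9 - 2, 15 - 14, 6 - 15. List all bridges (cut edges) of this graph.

The edges on the cycle 6-10-1-5-13-6 are not bridges since each lies on that cycle.
But removing 6 - 16 disconnects 6 from 16; removing 6 - 15 disconnects 6 from 15; removing 11 - 8 disconnects 11 from 8; removing 14 - 15 disconnects 14 from 15 — these are bridges.
In total 7 edges are bridges.

11-8, 12-8, 14-15, 15-6, 16-6, 3-4, 6-7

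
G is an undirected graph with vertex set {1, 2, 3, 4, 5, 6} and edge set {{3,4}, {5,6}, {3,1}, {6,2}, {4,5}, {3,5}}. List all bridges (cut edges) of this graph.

1-3, 2-6, 5-6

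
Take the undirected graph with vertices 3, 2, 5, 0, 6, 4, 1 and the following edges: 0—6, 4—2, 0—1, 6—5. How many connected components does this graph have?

3

3 is isolated — a component by itself.
Starting from 2 we can reach 2, 4. That is one component of size 2.
Starting from 0 we can reach 0, 1, 5, 6. That is one component of size 4.
Total: 3 components.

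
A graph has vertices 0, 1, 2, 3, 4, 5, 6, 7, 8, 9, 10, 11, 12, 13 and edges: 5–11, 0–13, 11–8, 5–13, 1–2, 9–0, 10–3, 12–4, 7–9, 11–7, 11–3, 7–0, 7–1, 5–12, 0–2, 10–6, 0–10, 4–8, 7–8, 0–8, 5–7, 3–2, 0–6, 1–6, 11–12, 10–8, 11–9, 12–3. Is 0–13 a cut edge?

No

After removing 0–13, the path 0-7-5-13 still connects them, so the edge is not a bridge.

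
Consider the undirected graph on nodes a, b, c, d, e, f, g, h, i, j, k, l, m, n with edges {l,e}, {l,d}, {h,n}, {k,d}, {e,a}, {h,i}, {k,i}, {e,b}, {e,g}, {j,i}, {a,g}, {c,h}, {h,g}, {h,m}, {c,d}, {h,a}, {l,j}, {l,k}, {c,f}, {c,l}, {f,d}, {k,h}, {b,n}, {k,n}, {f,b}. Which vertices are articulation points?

h

Removing h increases the component count from 1 to 2, so h is a cut vertex.
By contrast removing g leaves 1 component; it is not a cut vertex. No other vertex is a cut vertex either.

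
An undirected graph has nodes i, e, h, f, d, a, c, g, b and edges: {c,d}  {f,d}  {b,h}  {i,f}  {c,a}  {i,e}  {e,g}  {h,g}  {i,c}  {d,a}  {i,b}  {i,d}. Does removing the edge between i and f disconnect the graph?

No

After removing i—f, the path i-d-f still connects them, so the edge is not a bridge.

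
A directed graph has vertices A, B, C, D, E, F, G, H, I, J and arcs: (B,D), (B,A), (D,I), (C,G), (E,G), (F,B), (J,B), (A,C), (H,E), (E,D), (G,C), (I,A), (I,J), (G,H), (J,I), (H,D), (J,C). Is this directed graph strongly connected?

No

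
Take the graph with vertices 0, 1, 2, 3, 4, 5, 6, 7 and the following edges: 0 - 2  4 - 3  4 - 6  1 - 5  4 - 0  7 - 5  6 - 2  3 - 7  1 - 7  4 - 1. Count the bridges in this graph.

The edges on the cycle 4-3-7-5-1-4 are not bridges since each lies on that cycle.
Every edge lies on some cycle, so there are no bridges.

0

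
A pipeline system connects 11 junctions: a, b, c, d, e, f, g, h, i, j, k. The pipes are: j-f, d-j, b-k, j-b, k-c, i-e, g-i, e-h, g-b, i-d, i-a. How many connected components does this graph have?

1

Starting from a we can reach a, b, c, d, e, f, g, h, i, j, k. That is one component of size 11.
Total: 1 component.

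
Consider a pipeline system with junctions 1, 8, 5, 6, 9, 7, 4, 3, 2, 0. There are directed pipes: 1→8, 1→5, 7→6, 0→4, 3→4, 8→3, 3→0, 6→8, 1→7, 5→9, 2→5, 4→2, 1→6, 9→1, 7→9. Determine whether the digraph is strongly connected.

Yes

From 6 we can reach every vertex (0, 1, 2, 3, 4, 5, 6, 7, 8, 9), and every vertex can reach 6 (0, 1, 2, 3, 4, 5, 6, 7, 8, 9). So the whole graph is one strongly connected component.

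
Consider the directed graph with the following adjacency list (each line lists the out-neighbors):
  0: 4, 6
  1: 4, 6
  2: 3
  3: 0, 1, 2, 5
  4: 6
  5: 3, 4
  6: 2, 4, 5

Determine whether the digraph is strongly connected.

Yes

From 4 we can reach every vertex (0, 1, 2, 3, 4, 5, 6), and every vertex can reach 4 (0, 1, 2, 3, 4, 5, 6). So the whole graph is one strongly connected component.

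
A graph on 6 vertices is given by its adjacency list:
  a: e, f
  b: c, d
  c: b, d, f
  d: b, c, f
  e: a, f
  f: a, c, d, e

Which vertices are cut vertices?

Removing f increases the component count from 1 to 2, so f is a cut vertex.
By contrast removing e leaves 1 component; it is not a cut vertex. No other vertex is a cut vertex either.

f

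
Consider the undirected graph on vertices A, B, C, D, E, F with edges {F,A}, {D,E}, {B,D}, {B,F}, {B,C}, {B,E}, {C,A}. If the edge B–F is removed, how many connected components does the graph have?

B and F are still connected via B-C-A-F, so the component count stays at 1.

1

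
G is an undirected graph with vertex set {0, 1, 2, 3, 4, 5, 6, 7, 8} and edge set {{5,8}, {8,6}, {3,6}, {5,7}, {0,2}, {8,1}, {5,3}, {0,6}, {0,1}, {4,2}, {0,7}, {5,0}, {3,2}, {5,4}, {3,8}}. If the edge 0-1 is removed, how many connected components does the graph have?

0 and 1 are still connected via 0-5-8-1, so the component count stays at 1.

1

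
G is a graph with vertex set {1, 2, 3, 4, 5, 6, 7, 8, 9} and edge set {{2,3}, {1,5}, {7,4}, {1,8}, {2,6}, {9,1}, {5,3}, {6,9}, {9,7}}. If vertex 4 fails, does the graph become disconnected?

No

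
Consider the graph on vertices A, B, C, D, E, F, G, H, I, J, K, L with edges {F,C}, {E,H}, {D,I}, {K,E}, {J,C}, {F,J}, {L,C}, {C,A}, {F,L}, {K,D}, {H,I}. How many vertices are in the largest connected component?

5

G is isolated — a component by itself.
B is isolated — a component by itself.
Starting from D we can reach D, E, H, I, K. That is one component of size 5.
Starting from A we can reach A, C, F, J, L. That is one component of size 5.
The largest has 5 vertices.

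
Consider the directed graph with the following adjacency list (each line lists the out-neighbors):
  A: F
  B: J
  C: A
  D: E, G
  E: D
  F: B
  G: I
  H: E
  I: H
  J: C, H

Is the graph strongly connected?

No

There is no directed path from H to J, so the graph is not strongly connected.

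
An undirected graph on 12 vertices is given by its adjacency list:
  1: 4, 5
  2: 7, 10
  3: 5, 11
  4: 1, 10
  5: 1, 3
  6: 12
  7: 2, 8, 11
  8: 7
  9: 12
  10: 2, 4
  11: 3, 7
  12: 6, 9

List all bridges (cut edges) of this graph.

The edges on the cycle 1-4-10-2-7-11-3-5-1 are not bridges since each lies on that cycle.
But removing 12-9 disconnects 12 from 9; removing 6-12 disconnects 6 from 12; removing 8-7 disconnects 8 from 7 — these are bridges.

12-6, 12-9, 7-8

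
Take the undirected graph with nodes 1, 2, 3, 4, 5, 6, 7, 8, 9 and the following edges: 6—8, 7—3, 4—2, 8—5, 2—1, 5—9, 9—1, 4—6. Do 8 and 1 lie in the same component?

From 8 we can reach 1, 2, 4, 5, 6, 8, 9, which includes 1.

Yes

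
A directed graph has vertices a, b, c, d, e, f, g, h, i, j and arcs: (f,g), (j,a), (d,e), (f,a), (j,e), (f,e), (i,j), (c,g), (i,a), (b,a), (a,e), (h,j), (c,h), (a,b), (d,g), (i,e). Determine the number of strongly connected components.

9

{a, b} are all mutually reachable — one SCC of size 2.
{h} is an SCC by itself.
{g} is an SCC by itself.
{e} is an SCC by itself.
{j} is an SCC by itself.
(and 4 more singleton SCCs)
That gives 9 strongly connected components.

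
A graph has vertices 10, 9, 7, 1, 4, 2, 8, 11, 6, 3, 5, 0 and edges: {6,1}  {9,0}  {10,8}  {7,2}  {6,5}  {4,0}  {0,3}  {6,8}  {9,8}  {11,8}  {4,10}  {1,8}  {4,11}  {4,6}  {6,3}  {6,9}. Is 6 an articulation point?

Yes

Deleting 6 raises the number of components from 2 to 3, so 6 is a cut vertex.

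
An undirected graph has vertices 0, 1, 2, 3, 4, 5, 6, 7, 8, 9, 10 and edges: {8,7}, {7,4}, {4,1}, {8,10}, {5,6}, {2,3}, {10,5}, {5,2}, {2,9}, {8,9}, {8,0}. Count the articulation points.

5

Removing 2 increases the component count from 1 to 2, so 2 is a cut vertex.
Removing 4 increases the component count from 1 to 2, so 4 is a cut vertex.
Removing 5 increases the component count from 1 to 2, so 5 is a cut vertex.
Likewise 7, 8 are cut vertices.
By contrast removing 3 leaves 1 component; it is not a cut vertex. No other vertex is a cut vertex either.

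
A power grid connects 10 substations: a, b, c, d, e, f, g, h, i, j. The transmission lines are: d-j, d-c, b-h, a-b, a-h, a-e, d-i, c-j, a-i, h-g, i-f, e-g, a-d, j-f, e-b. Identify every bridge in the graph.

none

The edges on the cycle a-e-g-h-a are not bridges since each lies on that cycle.
Every edge lies on some cycle, so there are no bridges.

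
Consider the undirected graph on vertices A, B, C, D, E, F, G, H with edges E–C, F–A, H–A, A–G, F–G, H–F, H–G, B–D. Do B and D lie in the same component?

From B we can reach B, D, which includes D.

Yes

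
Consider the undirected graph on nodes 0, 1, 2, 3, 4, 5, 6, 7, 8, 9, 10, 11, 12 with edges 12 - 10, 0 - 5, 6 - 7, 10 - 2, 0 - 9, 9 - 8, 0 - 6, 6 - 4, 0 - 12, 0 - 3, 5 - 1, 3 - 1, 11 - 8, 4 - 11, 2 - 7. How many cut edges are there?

The edges on the cycle 0-12-10-2-7-6-0 are not bridges since each lies on that cycle.
Every edge lies on some cycle, so there are no bridges.

0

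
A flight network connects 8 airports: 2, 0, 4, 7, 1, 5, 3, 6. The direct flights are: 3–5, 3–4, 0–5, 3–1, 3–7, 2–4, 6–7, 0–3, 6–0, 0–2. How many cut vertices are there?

Removing 3 increases the component count from 1 to 2, so 3 is a cut vertex.
By contrast removing 6 leaves 1 component; it is not a cut vertex. No other vertex is a cut vertex either.

1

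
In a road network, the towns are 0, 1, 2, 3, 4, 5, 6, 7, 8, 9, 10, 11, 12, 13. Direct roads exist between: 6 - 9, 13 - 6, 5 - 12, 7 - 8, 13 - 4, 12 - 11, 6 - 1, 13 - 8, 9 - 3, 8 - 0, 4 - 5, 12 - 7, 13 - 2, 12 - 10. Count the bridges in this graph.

8

The edges on the cycle 13-4-5-12-7-8-13 are not bridges since each lies on that cycle.
But removing 10 - 12 disconnects 10 from 12; removing 9 - 6 disconnects 9 from 6; removing 1 - 6 disconnects 1 from 6; removing 12 - 11 disconnects 12 from 11 — these are bridges.
In total 8 edges are bridges.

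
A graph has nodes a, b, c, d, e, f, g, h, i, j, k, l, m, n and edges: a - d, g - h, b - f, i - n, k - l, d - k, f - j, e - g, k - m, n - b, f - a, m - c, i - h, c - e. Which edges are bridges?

f-j, k-l

The edges on the cycle i-n-b-f-a-d-k-m-c-e-g-h-i are not bridges since each lies on that cycle.
But removing l - k disconnects l from k; removing f - j disconnects f from j — these are bridges.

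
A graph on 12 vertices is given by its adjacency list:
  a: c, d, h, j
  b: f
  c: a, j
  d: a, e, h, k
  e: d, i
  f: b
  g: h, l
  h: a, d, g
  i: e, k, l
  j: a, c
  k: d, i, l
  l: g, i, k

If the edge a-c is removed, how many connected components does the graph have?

a and c are still connected via a-j-c, so the component count stays at 2.

2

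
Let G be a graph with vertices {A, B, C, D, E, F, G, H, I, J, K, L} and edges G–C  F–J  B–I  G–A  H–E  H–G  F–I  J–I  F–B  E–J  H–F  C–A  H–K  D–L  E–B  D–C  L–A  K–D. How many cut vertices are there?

Removing H increases the component count from 1 to 2, so H is a cut vertex.
By contrast removing C leaves 1 component; it is not a cut vertex. No other vertex is a cut vertex either.

1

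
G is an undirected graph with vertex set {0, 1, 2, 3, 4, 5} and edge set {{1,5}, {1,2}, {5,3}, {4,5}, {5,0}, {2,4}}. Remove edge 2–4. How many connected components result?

2 and 4 are still connected via 2-1-5-4, so the component count stays at 1.

1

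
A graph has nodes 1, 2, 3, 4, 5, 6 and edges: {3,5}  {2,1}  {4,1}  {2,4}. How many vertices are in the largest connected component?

3

6 is isolated — a component by itself.
Starting from 3 we can reach 3, 5. That is one component of size 2.
Starting from 1 we can reach 1, 2, 4. That is one component of size 3.
The largest has 3 vertices.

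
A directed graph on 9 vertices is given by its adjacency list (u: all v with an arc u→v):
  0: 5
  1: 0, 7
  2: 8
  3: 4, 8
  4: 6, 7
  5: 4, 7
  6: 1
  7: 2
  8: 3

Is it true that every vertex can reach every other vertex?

Yes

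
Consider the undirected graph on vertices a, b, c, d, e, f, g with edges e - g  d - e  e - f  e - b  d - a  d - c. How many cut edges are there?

6

removing e - g disconnects e from g; removing e - d disconnects e from d; removing e - f disconnects e from f; removing e - b disconnects e from b — these are bridges.
In total 6 edges are bridges.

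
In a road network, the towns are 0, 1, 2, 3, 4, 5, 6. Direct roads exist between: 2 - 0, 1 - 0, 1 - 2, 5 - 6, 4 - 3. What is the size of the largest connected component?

Starting from 3 we can reach 3, 4. That is one component of size 2.
Starting from 5 we can reach 5, 6. That is one component of size 2.
Starting from 0 we can reach 0, 1, 2. That is one component of size 3.
The largest has 3 vertices.

3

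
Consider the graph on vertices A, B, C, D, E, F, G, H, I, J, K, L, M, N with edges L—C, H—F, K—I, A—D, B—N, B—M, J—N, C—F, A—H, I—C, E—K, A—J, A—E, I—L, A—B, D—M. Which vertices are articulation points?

A

Removing A increases the component count from 2 to 3, so A is a cut vertex.
By contrast removing H leaves 2 components; it is not a cut vertex. No other vertex is a cut vertex either.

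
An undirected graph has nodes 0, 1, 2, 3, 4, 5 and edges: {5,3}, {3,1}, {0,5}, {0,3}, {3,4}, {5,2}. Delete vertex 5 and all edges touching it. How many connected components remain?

2

With 5 gone, the remaining components are: {2}; {0, 1, 3, 4}.
That is 2 components.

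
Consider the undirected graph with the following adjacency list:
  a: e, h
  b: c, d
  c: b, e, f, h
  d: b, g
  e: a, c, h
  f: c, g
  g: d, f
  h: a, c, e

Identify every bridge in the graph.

none

The edges on the cycle c-h-a-e-c are not bridges since each lies on that cycle.
Every edge lies on some cycle, so there are no bridges.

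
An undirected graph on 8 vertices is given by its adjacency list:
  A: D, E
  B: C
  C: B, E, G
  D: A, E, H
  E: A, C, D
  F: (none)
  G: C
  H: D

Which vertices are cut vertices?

Removing C increases the component count from 2 to 4, so C is a cut vertex.
Removing D increases the component count from 2 to 3, so D is a cut vertex.
Removing E increases the component count from 2 to 3, so E is a cut vertex.
By contrast removing G leaves 2 components; it is not a cut vertex. No other vertex is a cut vertex either.

C, D, E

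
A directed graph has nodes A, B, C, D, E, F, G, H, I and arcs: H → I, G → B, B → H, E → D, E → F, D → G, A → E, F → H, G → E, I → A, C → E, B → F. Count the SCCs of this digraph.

2

{A, B, D, E, F, G, H, I} are all mutually reachable — one SCC of size 8.
{C} is an SCC by itself.
That gives 2 strongly connected components.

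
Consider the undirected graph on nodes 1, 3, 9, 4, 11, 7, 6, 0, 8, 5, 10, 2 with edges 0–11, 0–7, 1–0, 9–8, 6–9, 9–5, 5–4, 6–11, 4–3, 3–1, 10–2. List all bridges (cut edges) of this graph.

0-7, 10-2, 8-9

The edges on the cycle 6-9-5-4-3-1-0-11-6 are not bridges since each lies on that cycle.
But removing 7–0 disconnects 7 from 0; removing 9–8 disconnects 9 from 8; removing 10–2 disconnects 10 from 2 — these are bridges.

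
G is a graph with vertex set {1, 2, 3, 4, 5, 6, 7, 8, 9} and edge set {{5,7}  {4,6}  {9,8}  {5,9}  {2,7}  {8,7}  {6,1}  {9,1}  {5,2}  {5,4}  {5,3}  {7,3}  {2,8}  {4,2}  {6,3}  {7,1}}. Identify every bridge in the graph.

The edges on the cycle 5-4-6-3-7-8-9-5 are not bridges since each lies on that cycle.
Every edge lies on some cycle, so there are no bridges.

none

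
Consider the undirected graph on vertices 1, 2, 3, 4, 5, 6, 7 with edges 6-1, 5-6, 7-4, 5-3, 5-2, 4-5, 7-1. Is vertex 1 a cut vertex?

Deleting 1 leaves 1 component (was 1) (its neighbors 6, 7 remain connected to each other), so 1 is not a cut vertex.

No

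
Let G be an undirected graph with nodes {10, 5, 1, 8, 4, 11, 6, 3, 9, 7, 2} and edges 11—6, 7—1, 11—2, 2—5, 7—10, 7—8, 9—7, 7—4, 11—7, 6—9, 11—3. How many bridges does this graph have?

7

The edges on the cycle 11-6-9-7-11 are not bridges since each lies on that cycle.
But removing 7—10 disconnects 7 from 10; removing 7—8 disconnects 7 from 8; removing 1—7 disconnects 1 from 7; removing 11—2 disconnects 11 from 2 — these are bridges.
In total 7 edges are bridges.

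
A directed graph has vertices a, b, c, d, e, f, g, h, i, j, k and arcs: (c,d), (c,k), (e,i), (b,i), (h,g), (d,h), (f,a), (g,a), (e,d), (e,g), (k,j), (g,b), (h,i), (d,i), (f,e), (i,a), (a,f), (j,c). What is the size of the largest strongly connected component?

8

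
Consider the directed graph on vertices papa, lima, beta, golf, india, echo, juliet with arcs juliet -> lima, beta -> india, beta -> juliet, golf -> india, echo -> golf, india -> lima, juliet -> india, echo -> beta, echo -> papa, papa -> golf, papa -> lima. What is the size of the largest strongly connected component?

1

{beta} is an SCC by itself.
{golf} is an SCC by itself.
{india} is an SCC by itself.
{juliet} is an SCC by itself.
{papa} is an SCC by itself.
(and 2 more singleton SCCs)
The largest has 1 vertex.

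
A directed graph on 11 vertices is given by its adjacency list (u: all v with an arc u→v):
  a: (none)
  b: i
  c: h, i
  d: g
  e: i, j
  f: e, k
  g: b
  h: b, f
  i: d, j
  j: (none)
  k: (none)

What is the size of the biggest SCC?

4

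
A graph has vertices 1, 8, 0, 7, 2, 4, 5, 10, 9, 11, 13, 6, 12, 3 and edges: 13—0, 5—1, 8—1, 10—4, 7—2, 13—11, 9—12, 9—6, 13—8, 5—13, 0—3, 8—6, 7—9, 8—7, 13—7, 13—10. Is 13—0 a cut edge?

Removing 13—0 leaves no path between 13 and 0: the component count goes from 1 to 2. So it is a bridge.

Yes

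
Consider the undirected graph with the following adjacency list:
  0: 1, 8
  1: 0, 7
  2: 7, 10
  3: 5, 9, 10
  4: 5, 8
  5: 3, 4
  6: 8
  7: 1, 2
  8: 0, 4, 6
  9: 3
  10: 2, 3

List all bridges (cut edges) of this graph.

3-9, 6-8

The edges on the cycle 2-7-1-0-8-4-5-3-10-2 are not bridges since each lies on that cycle.
But removing 6-8 disconnects 6 from 8; removing 9-3 disconnects 9 from 3 — these are bridges.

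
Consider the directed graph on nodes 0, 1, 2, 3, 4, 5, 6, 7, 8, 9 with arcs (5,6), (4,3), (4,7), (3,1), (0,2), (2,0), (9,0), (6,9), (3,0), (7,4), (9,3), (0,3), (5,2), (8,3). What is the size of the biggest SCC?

{0, 2, 3} are all mutually reachable — one SCC of size 3.
{4, 7} are all mutually reachable — one SCC of size 2.
{5} is an SCC by itself.
{9} is an SCC by itself.
{8} is an SCC by itself.
(and 2 more singleton SCCs)
The largest has 3 vertices.

3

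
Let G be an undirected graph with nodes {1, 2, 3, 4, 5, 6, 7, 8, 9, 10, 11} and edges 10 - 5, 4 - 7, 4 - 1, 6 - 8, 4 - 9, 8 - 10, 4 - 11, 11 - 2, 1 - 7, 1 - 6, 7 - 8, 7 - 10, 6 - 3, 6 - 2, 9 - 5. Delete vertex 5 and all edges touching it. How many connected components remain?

With 5 gone, the remaining components are: {1, 2, 3, 4, 6, 7, 8, 9, 10, 11}.
That is 1 component.

1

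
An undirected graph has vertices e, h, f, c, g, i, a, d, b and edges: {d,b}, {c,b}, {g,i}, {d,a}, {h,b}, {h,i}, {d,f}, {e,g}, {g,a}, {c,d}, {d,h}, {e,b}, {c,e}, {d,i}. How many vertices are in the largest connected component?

9

Starting from a we can reach a, b, c, d, e, f, g, h, i. That is one component of size 9.
The largest has 9 vertices.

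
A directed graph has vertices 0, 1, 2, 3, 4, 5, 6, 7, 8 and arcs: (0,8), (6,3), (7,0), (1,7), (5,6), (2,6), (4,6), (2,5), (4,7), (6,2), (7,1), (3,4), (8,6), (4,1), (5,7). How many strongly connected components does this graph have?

{0, 1, 2, 3, 4, 5, 6, 7, 8} are all mutually reachable — one SCC of size 9.
That gives 1 strongly connected component.

1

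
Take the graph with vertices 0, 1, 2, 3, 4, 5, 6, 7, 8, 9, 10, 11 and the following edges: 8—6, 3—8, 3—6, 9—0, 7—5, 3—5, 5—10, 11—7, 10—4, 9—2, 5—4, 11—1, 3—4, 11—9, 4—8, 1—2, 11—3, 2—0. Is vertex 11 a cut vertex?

Deleting 11 raises the number of components from 1 to 2, so 11 is a cut vertex.

Yes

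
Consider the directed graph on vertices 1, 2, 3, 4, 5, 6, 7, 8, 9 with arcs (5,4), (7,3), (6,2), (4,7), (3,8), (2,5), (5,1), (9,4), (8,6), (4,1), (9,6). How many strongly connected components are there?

3

{2, 3, 4, 5, 6, 7, 8} are all mutually reachable — one SCC of size 7.
{1} is an SCC by itself.
{9} is an SCC by itself.
That gives 3 strongly connected components.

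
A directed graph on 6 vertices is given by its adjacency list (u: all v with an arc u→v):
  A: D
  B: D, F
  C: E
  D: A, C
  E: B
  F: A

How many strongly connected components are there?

1

{A, B, C, D, E, F} are all mutually reachable — one SCC of size 6.
That gives 1 strongly connected component.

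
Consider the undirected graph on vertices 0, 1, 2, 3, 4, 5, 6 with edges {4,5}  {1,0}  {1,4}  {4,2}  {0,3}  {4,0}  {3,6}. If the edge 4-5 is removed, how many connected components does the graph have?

Before removal there is 1 component.
4-5 is a bridge — removing it separates 4's side from 5's side.
After removal: 2 components.

2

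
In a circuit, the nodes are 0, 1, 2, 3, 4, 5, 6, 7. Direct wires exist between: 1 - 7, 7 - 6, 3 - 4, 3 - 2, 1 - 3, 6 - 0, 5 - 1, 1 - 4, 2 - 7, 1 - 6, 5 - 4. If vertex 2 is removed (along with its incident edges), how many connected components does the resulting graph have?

With 2 gone, the remaining components are: {0, 1, 3, 4, 5, 6, 7}.
That is 1 component.

1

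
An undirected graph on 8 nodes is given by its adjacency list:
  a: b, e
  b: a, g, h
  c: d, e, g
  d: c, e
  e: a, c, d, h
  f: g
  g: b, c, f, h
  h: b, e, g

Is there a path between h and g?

From h we can reach a, b, c, d, e, f, g, h, which includes g.

Yes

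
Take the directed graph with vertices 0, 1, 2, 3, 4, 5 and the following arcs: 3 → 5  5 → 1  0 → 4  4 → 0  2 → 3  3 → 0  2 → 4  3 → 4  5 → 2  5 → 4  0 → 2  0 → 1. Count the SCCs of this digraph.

{0, 2, 3, 4, 5} are all mutually reachable — one SCC of size 5.
{1} is an SCC by itself.
That gives 2 strongly connected components.

2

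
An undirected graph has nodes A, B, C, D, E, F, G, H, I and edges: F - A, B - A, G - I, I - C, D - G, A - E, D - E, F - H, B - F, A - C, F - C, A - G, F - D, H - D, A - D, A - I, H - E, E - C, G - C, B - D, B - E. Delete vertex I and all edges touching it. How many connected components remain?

1

With I gone, the remaining components are: {A, B, C, D, E, F, G, H}.
That is 1 component.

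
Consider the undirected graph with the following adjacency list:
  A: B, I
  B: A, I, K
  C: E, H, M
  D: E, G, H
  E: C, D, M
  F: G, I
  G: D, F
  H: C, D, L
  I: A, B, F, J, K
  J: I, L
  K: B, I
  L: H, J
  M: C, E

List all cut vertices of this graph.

I

Removing I increases the component count from 1 to 2, so I is a cut vertex.
By contrast removing L leaves 1 component; it is not a cut vertex. No other vertex is a cut vertex either.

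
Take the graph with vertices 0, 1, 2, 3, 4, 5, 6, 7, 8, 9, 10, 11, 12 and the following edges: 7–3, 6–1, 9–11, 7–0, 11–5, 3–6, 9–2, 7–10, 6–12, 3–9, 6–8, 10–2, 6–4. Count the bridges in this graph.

The edges on the cycle 7-3-9-2-10-7 are not bridges since each lies on that cycle.
But removing 12–6 disconnects 12 from 6; removing 9–11 disconnects 9 from 11; removing 8–6 disconnects 8 from 6; removing 4–6 disconnects 4 from 6 — these are bridges.
In total 8 edges are bridges.

8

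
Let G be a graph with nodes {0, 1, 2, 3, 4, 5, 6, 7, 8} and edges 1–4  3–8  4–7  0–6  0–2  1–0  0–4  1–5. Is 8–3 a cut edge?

Yes

Removing 8–3 leaves no path between 8 and 3: the component count goes from 2 to 3. So it is a bridge.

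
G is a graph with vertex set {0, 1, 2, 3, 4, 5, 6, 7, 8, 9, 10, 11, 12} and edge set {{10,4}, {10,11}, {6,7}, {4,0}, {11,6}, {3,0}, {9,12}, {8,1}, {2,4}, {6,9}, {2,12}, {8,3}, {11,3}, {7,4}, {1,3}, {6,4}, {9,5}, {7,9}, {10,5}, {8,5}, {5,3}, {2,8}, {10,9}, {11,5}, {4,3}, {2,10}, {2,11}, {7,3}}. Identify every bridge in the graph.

none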